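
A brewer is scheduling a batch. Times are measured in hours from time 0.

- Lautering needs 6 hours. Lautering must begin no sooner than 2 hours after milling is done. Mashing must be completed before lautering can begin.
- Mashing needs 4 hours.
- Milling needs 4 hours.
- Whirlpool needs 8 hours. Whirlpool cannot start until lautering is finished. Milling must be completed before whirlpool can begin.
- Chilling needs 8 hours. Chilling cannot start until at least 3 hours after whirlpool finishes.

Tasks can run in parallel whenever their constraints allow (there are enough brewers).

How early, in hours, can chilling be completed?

Nothing blocks mashing, so it runs from hour 0 to hour 4.
Nothing blocks milling, so it runs from hour 0 to hour 4.
Lautering needs all of milling (finishes hour 4, plus 2-hour gap → hour 6); mashing (finishes hour 4). That puts its earliest start at hour 6; it finishes at 6 + 6 = hour 12.
Whirlpool cannot start until lautering (finishes hour 12); milling (finishes hour 4). The controlling bound is hour 12, so whirlpool finishes at 12 + 8 = hour 20.
Chilling waits on whirlpool (finishes hour 20, plus 3-hour gap → hour 23), so it starts at hour 23 and finishes at 23 + 8 = hour 31.

31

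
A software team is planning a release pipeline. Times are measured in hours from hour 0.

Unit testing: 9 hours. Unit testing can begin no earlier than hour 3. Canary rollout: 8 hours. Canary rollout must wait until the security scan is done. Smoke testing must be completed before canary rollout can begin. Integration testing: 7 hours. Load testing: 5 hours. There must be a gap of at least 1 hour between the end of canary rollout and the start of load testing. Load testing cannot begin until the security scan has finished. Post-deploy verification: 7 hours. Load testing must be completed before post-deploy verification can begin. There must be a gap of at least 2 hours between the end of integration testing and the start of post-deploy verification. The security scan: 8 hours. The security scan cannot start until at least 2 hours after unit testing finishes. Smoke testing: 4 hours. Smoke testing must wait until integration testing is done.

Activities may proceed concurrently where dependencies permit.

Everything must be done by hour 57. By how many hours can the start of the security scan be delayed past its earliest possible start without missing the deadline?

14

Unit testing waits on its own release at hour 3, so it starts at hour 3 and finishes at 3 + 9 = hour 12.
The security scan cannot begin until unit testing (finishes hour 12, plus 2-hour gap → hour 14). It runs from hour 14 to 14 + 8 = hour 22.

Working backward from the deadline:
Post-deploy verification has no dependents, so it just needs to finish by hour 57. Starting by 57 − 7 = hour 50 achieves that.
Load testing must finish before post-deploy verification (must start by hour 50). With a 5-hour duration, load testing must start by 50 − 5 = hour 45.
Canary rollout must finish before load testing (must start by hour 45, minus 1-hour gap → hour 44). With an 8-hour duration, canary rollout must start by 44 − 8 = hour 36.
The security scan must finish in time for canary rollout (must start by hour 36); load testing (must start by hour 45). The tightest is hour 36, so the security scan must start by 36 − 8 = hour 28.
So the security scan can start as early as hour 14 and as late as hour 28, giving 28 − 14 = 14 hours of slack.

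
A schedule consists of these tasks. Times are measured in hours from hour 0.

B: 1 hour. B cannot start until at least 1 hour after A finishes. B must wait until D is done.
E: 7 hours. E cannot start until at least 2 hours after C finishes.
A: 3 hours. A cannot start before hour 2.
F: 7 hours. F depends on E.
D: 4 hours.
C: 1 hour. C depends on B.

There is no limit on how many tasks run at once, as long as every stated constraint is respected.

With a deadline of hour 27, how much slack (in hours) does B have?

D has no prerequisites, so it starts at hour 0 and finishes at hour 4.
A cannot begin until its own release at hour 2. It runs from hour 2 to 2 + 3 = hour 5.
B needs all of A (finishes hour 5, plus 1-hour gap → hour 6); D (finishes hour 4). That puts its earliest start at hour 6; it finishes at 6 + 1 = hour 7.

Working backward from the deadline:
Nothing follows F; the deadline of hour 27 is its only limit. It must start by 27 − 7 = hour 20.
Since F (must start by hour 20) depends on it, E must finish by hour 20. Backing off its 7-hour duration gives a latest start of hour 13.
C feeds into E (must start by hour 13, minus 2-hour gap → hour 11); so C must finish by hour 11 and therefore start by hour 10.
Since C (must start by hour 10) depends on it, B must finish by hour 10. Backing off its 1-hour duration gives a latest start of hour 9.
So B can start as early as hour 6 and as late as hour 9, giving 9 − 6 = 3 hours of slack.

3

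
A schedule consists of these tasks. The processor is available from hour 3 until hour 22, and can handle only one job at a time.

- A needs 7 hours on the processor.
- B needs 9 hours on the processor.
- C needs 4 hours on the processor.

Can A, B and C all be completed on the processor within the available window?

No

The processor window is 22 − 3 = 19 hours.
Running back to back, the jobs need 7 + 9 + 4 = 20 hours on the processor.
Since 20 > 19, they cannot all fit.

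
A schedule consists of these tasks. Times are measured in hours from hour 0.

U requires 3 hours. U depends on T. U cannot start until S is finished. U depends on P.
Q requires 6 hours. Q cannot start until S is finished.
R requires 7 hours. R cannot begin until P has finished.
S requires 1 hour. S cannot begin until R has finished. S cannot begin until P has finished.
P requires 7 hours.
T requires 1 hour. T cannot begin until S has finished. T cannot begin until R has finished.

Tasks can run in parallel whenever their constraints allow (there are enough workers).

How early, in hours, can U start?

P has no prerequisites, so it starts at hour 0 and finishes at hour 7.
R cannot begin until P (finishes hour 7). It runs from hour 7 to 7 + 7 = hour 14.
S needs all of R (finishes hour 14); P (finishes hour 7). That puts its earliest start at hour 14; it finishes at 14 + 1 = hour 15.
For T: S (finishes hour 15); R (finishes hour 14). Taking the maximum gives a start of hour 15, and it finishes at 15 + 1 = hour 16.
U waits on T (finishes hour 16); S (finishes hour 15); P (finishes hour 7). The latest of these is hour 16, which is the earliest U can start.

16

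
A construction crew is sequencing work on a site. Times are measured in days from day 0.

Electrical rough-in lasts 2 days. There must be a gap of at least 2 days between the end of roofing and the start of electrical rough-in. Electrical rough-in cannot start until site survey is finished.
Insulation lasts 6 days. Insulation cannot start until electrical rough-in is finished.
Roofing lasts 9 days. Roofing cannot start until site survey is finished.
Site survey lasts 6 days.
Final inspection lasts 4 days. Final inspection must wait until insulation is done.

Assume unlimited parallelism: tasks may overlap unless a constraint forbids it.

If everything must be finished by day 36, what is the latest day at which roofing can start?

To finish by day 36, final inspection (duration 4) must start no later than day 32.
Since final inspection (must start by day 32) depends on it, insulation must finish by day 32. Backing off its 6-day duration gives a latest start of day 26.
Electrical rough-in feeds into insulation (must start by day 26); so electrical rough-in must finish by day 26 and therefore start by day 24.
Roofing has to be done before electrical rough-in (must start by day 24, minus 2-day gap → day 22). That means finishing by day 22, i.e. starting by 22 − 9 = day 13.

13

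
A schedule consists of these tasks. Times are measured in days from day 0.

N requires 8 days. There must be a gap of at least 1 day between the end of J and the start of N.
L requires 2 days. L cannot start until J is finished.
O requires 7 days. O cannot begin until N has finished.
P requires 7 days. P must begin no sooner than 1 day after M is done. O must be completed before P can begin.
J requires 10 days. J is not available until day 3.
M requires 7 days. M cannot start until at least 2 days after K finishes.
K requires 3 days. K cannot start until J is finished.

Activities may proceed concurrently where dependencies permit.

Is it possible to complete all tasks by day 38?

Yes

J waits on its own release at day 3, so it starts at day 3 and finishes at 3 + 10 = day 13.
N cannot begin until J (finishes day 13, plus 1-day gap → day 14). It runs from day 14 to 14 + 8 = day 22.
O cannot begin until N (finishes day 22). It runs from day 22 to 22 + 7 = day 29.
After J (finishes day 13), L can start at day 13 and finishes at day 15.
K waits on J (finishes day 13), so it starts at day 13 and finishes at 13 + 3 = day 16.
After K (finishes day 16, plus 2-day gap → day 18), M can start at day 18 and finishes at day 25.
P needs all of M (finishes day 25, plus 1-day gap → day 26); O (finishes day 29). That puts its earliest start at day 29; it finishes at 29 + 7 = day 36.
Every task is finished by day 36, which is no later than the deadline of 38, so the schedule is feasible.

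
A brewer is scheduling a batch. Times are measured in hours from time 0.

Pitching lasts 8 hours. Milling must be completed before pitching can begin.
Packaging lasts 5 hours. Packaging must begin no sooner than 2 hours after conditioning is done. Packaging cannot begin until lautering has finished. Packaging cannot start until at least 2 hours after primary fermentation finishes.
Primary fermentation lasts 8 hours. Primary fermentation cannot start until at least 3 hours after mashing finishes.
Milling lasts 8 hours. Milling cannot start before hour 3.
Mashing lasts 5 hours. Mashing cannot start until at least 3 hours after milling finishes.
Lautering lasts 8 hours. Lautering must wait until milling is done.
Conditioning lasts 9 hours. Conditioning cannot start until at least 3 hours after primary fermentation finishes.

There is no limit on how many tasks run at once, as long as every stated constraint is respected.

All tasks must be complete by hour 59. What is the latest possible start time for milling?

Packaging has no dependents, so it just needs to finish by hour 59. Starting by 59 − 5 = hour 54 achieves that.
Since packaging (must start by hour 54, minus 2-hour gap → hour 52) depends on it, conditioning must finish by hour 52. Backing off its 9-hour duration gives a latest start of hour 43.
Primary fermentation has several dependents: conditioning (must start by hour 43, minus 3-hour gap → hour 40); packaging (must start by hour 54, minus 2-hour gap → hour 52). The earliest of those limits is hour 40, so primary fermentation must start by 40 − 8 = hour 32.
Mashing feeds into primary fermentation (must start by hour 32, minus 3-hour gap → hour 29); so mashing must finish by hour 29 and therefore start by hour 24.
Since packaging (must start by hour 54) depends on it, lautering must finish by hour 54. Backing off its 8-hour duration gives a latest start of hour 46.
Nothing follows pitching; the deadline of hour 59 is its only limit. It must start by 59 − 8 = hour 51.
Milling has several dependents: mashing (must start by hour 24, minus 3-hour gap → hour 21); lautering (must start by hour 46); pitching (must start by hour 51). The earliest of those limits is hour 21, so milling must start by 21 − 8 = hour 13.

13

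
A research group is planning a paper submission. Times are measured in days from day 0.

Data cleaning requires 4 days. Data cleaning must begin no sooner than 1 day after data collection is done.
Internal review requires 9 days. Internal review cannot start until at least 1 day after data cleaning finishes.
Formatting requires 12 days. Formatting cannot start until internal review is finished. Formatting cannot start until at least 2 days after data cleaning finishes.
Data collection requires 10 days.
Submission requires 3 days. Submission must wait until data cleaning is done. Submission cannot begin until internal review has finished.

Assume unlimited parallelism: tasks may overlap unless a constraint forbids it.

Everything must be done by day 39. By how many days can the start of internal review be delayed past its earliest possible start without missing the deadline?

2

Data collection has no prerequisites, so it starts at day 0 and finishes at day 10.
Data cleaning waits on data collection (finishes day 10, plus 1-day gap → day 11), so it starts at day 11 and finishes at 11 + 4 = day 15.
Internal review cannot begin until data cleaning (finishes day 15, plus 1-day gap → day 16). It runs from day 16 to 16 + 9 = day 25.

Working backward from the deadline:
Formatting must finish by day 39; it takes 12 days, so it must start by 39 − 12 = day 27.
To finish by day 39, submission (duration 3) must start no later than day 36.
Internal review has several dependents: formatting (must start by day 27); submission (must start by day 36). The earliest of those limits is day 27, so internal review must start by 27 − 9 = day 18.
So internal review can start as early as day 16 and as late as day 18, giving 18 − 16 = 2 days of slack.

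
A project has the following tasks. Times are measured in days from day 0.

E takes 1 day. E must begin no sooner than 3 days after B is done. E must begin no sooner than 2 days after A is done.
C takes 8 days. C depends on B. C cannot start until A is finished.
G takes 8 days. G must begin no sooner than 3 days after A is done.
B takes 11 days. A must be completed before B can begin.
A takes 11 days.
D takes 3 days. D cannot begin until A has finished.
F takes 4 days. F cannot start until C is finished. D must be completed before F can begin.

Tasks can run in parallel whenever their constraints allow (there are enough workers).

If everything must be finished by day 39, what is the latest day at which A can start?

5

F must finish by day 39; it takes 4 days, so it must start by 39 − 4 = day 35.
C feeds into F (must start by day 35); so C must finish by day 35 and therefore start by day 27.
To finish by day 39, E (duration 1) must start no later than day 38.
B feeds C (must start by day 27); E (must start by day 38, minus 3-day gap → day 35). Taking the minimum, B must finish by day 27 and start by 27 − 11 = day 16.
D feeds into F (must start by day 35); so D must finish by day 35 and therefore start by day 32.
To finish by day 39, G (duration 8) must start no later than day 31.
A feeds B (must start by day 16); C (must start by day 27); D (must start by day 32); E (must start by day 38, minus 2-day gap → day 36); G (must start by day 31, minus 3-day gap → day 28). Taking the minimum, A must finish by day 16 and start by 16 − 11 = day 5.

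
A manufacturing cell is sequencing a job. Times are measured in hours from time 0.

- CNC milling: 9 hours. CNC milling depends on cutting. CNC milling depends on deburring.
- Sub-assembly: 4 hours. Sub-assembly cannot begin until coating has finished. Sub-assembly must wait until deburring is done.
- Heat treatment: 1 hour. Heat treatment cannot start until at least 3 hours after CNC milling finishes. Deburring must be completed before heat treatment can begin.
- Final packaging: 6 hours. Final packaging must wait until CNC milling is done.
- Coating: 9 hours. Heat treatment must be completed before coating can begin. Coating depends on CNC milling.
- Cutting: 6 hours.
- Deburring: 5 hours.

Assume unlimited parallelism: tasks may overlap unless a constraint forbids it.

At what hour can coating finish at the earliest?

28

Deburring has no prerequisites, so it starts at hour 0 and finishes at hour 5.
Nothing blocks cutting, so it runs from hour 0 to hour 6.
For CNC milling: cutting (finishes hour 6); deburring (finishes hour 5). Taking the maximum gives a start of hour 6, and it finishes at 6 + 9 = hour 15.
Heat treatment cannot start until CNC milling (finishes hour 15, plus 3-hour gap → hour 18); deburring (finishes hour 5). The controlling bound is hour 18, so heat treatment finishes at 18 + 1 = hour 19.
Coating needs all of heat treatment (finishes hour 19); CNC milling (finishes hour 15). That puts its earliest start at hour 19; it finishes at 19 + 9 = hour 28.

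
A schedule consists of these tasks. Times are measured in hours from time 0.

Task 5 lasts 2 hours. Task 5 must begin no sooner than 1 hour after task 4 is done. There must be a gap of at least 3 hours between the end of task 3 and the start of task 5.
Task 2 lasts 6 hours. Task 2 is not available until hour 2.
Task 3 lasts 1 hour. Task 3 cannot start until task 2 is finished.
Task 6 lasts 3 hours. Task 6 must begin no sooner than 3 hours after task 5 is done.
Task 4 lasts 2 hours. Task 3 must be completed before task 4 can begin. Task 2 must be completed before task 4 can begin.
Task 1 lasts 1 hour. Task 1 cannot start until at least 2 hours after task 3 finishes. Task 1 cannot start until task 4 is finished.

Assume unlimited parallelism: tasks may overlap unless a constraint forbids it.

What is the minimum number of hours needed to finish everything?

Task 2 cannot begin until its own release at hour 2. It runs from hour 2 to 2 + 6 = hour 8.
Task 3 waits on task 2 (finishes hour 8), so it starts at hour 8 and finishes at 8 + 1 = hour 9.
Task 4 has to wait for task 3 (finishes hour 9); task 2 (finishes hour 8). The latest of these is hour 9, so task 4 runs hour 9 to 9 + 2 = hour 11.
For task 5: task 4 (finishes hour 11, plus 1-hour gap → hour 12); task 3 (finishes hour 9, plus 3-hour gap → hour 12). Taking the maximum gives a start of hour 12, and it finishes at 12 + 2 = hour 14.
After task 5 (finishes hour 14, plus 3-hour gap → hour 17), task 6 can start at hour 17 and finishes at hour 20.
Task 1 cannot start until task 3 (finishes hour 9, plus 2-hour gap → hour 11); task 4 (finishes hour 11). The controlling bound is hour 11, so task 1 finishes at 11 + 1 = hour 12.
All tasks are finished once the last one completes. Finish times: Task 1 at 12, Task 2 at 8, Task 3 at 9, Task 4 at 11, Task 5 at 14, Task 6 at 20. The latest is hour 20.

20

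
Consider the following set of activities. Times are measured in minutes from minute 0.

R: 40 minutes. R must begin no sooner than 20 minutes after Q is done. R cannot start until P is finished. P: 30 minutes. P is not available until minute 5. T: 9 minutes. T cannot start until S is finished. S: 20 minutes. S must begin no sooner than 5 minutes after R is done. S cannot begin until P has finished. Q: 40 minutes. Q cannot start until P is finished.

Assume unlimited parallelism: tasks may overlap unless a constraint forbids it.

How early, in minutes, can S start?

140

P waits on its own release at minute 5, so it starts at minute 5 and finishes at 5 + 30 = minute 35.
After P (finishes minute 35), Q can start at minute 35 and finishes at minute 75.
R has to wait for Q (finishes minute 75, plus 20-minute gap → minute 95); P (finishes minute 35). The latest of these is minute 95, so R runs minute 95 to 95 + 40 = minute 135.
S waits on R (finishes minute 135, plus 5-minute gap → minute 140); P (finishes minute 35). The latest of these is minute 140, which is the earliest S can start.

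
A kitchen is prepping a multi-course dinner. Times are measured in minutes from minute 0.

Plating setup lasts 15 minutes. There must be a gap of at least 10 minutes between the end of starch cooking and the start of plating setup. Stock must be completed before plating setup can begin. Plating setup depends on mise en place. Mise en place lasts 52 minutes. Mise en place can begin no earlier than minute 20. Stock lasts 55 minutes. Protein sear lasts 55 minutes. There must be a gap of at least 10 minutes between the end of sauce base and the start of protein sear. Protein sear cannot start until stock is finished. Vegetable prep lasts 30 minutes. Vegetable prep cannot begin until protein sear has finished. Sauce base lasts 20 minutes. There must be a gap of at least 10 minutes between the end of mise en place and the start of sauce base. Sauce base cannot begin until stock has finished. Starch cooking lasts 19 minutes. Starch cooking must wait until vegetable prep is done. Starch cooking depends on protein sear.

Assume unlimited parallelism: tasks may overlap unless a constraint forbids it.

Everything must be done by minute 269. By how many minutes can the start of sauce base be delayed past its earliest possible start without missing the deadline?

Stock has no prerequisites, so it starts at minute 0 and finishes at minute 55.
Mise en place cannot begin until its own release at minute 20. It runs from minute 20 to 20 + 52 = minute 72.
Sauce base needs all of mise en place (finishes minute 72, plus 10-minute gap → minute 82); stock (finishes minute 55). That puts its earliest start at minute 82; it finishes at 82 + 20 = minute 102.

Working backward from the deadline:
To finish by minute 269, plating setup (duration 15) must start no later than minute 254.
Starch cooking feeds into plating setup (must start by minute 254, minus 10-minute gap → minute 244); so starch cooking must finish by minute 244 and therefore start by minute 225.
Vegetable prep has to be done before starch cooking (must start by minute 225). That means finishing by minute 225, i.e. starting by 225 − 30 = minute 195.
Protein sear has several dependents: vegetable prep (must start by minute 195); starch cooking (must start by minute 225). The earliest of those limits is minute 195, so protein sear must start by 195 − 55 = minute 140.
Sauce base has to be done before protein sear (must start by minute 140, minus 10-minute gap → minute 130). That means finishing by minute 130, i.e. starting by 130 − 20 = minute 110.
So sauce base can start as early as minute 82 and as late as minute 110, giving 110 − 82 = 28 minutes of slack.

28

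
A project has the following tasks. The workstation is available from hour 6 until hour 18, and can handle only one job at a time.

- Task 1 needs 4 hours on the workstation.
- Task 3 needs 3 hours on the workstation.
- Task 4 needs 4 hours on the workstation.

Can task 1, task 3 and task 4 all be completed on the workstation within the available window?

The workstation window is 18 − 6 = 12 hours.
Running back to back, the jobs need 4 + 3 + 4 = 11 hours on the workstation.
Since 11 ≤ 12, they fit within the window.

Yes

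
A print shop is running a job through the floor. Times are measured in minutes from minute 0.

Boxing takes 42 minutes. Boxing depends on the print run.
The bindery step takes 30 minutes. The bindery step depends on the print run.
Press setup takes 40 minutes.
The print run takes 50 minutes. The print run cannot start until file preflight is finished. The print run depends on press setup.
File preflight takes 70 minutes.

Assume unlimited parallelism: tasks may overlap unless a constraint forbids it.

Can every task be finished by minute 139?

No

Press setup has no prerequisites, so it starts at minute 0 and finishes at minute 40.
File preflight can start immediately at minute 0; it finishes at minute 70.
For the print run: file preflight (finishes minute 70); press setup (finishes minute 40). Taking the maximum gives a start of minute 70, and it finishes at 70 + 50 = minute 120.
After the print run (finishes minute 120), boxing can start at minute 120 and finishes at minute 162.
The bindery step cannot begin until the print run (finishes minute 120). It runs from minute 120 to 120 + 30 = minute 150.
The earliest everything can be done is minute 162, which is after the deadline of 139, so it is not possible.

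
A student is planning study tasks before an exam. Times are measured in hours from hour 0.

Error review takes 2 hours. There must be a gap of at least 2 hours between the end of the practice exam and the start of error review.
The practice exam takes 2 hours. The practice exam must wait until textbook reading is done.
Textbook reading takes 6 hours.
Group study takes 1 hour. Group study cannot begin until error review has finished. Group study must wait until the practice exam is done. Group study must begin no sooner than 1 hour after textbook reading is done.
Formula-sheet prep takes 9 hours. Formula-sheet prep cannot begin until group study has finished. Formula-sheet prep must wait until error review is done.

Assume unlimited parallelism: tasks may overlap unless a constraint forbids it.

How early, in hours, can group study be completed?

Textbook reading has no prerequisites, so it starts at hour 0 and finishes at hour 6.
The practice exam cannot begin until textbook reading (finishes hour 6). It runs from hour 6 to 6 + 2 = hour 8.
Error review waits on the practice exam (finishes hour 8, plus 2-hour gap → hour 10), so it starts at hour 10 and finishes at 10 + 2 = hour 12.
Group study needs all of error review (finishes hour 12); the practice exam (finishes hour 8); textbook reading (finishes hour 6, plus 1-hour gap → hour 7). That puts its earliest start at hour 12; it finishes at 12 + 1 = hour 13.

13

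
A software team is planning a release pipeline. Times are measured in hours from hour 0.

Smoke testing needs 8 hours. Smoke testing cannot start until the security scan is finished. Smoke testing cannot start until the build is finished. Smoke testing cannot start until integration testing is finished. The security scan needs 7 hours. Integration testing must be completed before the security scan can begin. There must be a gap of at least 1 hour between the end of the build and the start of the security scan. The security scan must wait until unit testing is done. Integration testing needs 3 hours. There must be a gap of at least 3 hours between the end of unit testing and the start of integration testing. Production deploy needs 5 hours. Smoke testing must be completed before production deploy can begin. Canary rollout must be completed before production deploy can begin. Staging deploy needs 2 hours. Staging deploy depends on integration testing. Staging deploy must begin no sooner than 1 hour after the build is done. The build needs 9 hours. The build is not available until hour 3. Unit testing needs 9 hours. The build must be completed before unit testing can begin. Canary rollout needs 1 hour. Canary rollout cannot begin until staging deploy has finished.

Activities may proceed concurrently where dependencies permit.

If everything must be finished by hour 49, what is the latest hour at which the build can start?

5

Nothing follows production deploy; the deadline of hour 49 is its only limit. It must start by 49 − 5 = hour 44.
Smoke testing must finish before production deploy (must start by hour 44). With an 8-hour duration, smoke testing must start by 44 − 8 = hour 36.
Since smoke testing (must start by hour 36) depends on it, the security scan must finish by hour 36. Backing off its 7-hour duration gives a latest start of hour 29.
Canary rollout feeds into production deploy (must start by hour 44); so canary rollout must finish by hour 44 and therefore start by hour 43.
Staging deploy feeds into canary rollout (must start by hour 43); so staging deploy must finish by hour 43 and therefore start by hour 41.
Integration testing feeds the security scan (must start by hour 29); staging deploy (must start by hour 41); smoke testing (must start by hour 36). Taking the minimum, integration testing must finish by hour 29 and start by 29 − 3 = hour 26.
Unit testing has several dependents: integration testing (must start by hour 26, minus 3-hour gap → hour 23); the security scan (must start by hour 29). The earliest of those limits is hour 23, so unit testing must start by 23 − 9 = hour 14.
For the build: unit testing (must start by hour 14); the security scan (must start by hour 29, minus 1-hour gap → hour 28); staging deploy (must start by hour 41, minus 1-hour gap → hour 40); smoke testing (must start by hour 36). The most restrictive is hour 14; with a 9-hour duration, the build must start by hour 5.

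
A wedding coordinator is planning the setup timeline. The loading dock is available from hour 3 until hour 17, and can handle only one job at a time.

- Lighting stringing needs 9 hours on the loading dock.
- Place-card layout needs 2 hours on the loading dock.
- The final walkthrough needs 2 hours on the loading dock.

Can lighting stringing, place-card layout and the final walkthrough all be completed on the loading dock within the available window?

The loading dock window is 17 − 3 = 14 hours.
Running back to back, the jobs need 9 + 2 + 2 = 13 hours on the loading dock.
Since 13 ≤ 14, they fit within the window.

Yes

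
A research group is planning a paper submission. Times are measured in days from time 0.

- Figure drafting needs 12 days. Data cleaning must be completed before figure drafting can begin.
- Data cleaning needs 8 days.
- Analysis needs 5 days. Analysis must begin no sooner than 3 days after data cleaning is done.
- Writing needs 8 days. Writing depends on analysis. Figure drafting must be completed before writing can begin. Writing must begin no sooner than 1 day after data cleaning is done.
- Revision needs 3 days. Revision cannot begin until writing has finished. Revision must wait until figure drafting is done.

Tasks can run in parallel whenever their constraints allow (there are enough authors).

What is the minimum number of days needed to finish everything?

Data cleaning has no prerequisites, so it starts at day 0 and finishes at day 8.
Figure drafting waits on data cleaning (finishes day 8), so it starts at day 8 and finishes at 8 + 12 = day 20.
Analysis cannot begin until data cleaning (finishes day 8, plus 3-day gap → day 11). It runs from day 11 to 11 + 5 = day 16.
Writing cannot start until analysis (finishes day 16); figure drafting (finishes day 20); data cleaning (finishes day 8, plus 1-day gap → day 9). The controlling bound is day 20, so writing finishes at 20 + 8 = day 28.
Revision cannot start until writing (finishes day 28); figure drafting (finishes day 20). The controlling bound is day 28, so revision finishes at 28 + 3 = day 31.
All tasks are finished once the last one completes. Finish times: Data cleaning at 8, Analysis at 16, Figure drafting at 20, Writing at 28, Revision at 31. The latest is day 31.

31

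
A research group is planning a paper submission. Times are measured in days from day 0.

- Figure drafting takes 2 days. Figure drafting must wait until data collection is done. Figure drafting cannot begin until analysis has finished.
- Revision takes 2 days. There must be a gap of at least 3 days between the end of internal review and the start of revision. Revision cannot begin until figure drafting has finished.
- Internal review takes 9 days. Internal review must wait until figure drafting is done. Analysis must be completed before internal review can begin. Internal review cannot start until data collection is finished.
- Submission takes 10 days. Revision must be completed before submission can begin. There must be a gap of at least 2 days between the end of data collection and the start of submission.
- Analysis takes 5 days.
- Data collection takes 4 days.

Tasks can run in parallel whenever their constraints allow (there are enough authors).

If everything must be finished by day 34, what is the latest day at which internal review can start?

10

Submission has no dependents, so it just needs to finish by day 34. Starting by 34 − 10 = day 24 achieves that.
Revision feeds into submission (must start by day 24); so revision must finish by day 24 and therefore start by day 22.
Internal review has to be done before revision (must start by day 22, minus 3-day gap → day 19). That means finishing by day 19, i.e. starting by 19 − 9 = day 10.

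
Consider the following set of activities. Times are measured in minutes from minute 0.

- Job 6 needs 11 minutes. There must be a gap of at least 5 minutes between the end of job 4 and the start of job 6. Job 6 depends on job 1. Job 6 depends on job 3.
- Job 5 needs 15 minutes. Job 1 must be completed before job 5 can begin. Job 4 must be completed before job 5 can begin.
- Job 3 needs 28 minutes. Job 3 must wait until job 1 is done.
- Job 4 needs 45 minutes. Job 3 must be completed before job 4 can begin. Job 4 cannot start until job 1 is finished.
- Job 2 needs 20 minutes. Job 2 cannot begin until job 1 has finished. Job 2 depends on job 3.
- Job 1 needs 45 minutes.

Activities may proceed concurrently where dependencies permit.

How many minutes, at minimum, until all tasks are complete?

Nothing blocks job 1, so it runs from minute 0 to minute 45.
Job 3 waits on job 1 (finishes minute 45), so it starts at minute 45 and finishes at 45 + 28 = minute 73.
For job 4: job 3 (finishes minute 73); job 1 (finishes minute 45). Taking the maximum gives a start of minute 73, and it finishes at 73 + 45 = minute 118.
Job 6 cannot start until job 4 (finishes minute 118, plus 5-minute gap → minute 123); job 1 (finishes minute 45); job 3 (finishes minute 73). The controlling bound is minute 123, so job 6 finishes at 123 + 11 = minute 134.
Job 5 cannot start until job 1 (finishes minute 45); job 4 (finishes minute 118). The controlling bound is minute 118, so job 5 finishes at 118 + 15 = minute 133.
Job 2 cannot start until job 1 (finishes minute 45); job 3 (finishes minute 73). The controlling bound is minute 73, so job 2 finishes at 73 + 20 = minute 93.
All tasks are finished once the last one completes. Finish times: Job 1 at 45, Job 2 at 93, Job 3 at 73, Job 4 at 118, Job 5 at 133, Job 6 at 134. The latest is minute 134.

134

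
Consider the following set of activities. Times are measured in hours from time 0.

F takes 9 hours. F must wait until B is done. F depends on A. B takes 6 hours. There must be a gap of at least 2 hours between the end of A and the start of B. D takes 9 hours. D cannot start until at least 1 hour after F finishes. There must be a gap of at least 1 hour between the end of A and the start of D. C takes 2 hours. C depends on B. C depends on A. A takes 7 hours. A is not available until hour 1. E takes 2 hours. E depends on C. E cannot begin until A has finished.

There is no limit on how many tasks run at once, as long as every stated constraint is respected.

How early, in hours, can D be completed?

35

A waits on its own release at hour 1, so it starts at hour 1 and finishes at 1 + 7 = hour 8.
After A (finishes hour 8, plus 2-hour gap → hour 10), B can start at hour 10 and finishes at hour 16.
F cannot start until B (finishes hour 16); A (finishes hour 8). The controlling bound is hour 16, so F finishes at 16 + 9 = hour 25.
D has to wait for F (finishes hour 25, plus 1-hour gap → hour 26); A (finishes hour 8, plus 1-hour gap → hour 9). The latest of these is hour 26, so D runs hour 26 to 26 + 9 = hour 35.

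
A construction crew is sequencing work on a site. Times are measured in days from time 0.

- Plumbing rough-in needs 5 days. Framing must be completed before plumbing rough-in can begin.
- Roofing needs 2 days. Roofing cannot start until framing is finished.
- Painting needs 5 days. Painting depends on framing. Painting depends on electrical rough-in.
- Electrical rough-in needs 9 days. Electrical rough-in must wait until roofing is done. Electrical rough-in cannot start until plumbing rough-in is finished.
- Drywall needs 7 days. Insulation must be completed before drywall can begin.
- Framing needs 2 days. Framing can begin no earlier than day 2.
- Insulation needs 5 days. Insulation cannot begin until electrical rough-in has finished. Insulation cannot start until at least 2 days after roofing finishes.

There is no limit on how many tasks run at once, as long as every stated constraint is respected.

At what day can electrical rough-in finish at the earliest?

Framing cannot begin until its own release at day 2. It runs from day 2 to 2 + 2 = day 4.
Plumbing rough-in waits on framing (finishes day 4), so it starts at day 4 and finishes at 4 + 5 = day 9.
Roofing waits on framing (finishes day 4), so it starts at day 4 and finishes at 4 + 2 = day 6.
For electrical rough-in: roofing (finishes day 6); plumbing rough-in (finishes day 9). Taking the maximum gives a start of day 9, and it finishes at 9 + 9 = day 18.

18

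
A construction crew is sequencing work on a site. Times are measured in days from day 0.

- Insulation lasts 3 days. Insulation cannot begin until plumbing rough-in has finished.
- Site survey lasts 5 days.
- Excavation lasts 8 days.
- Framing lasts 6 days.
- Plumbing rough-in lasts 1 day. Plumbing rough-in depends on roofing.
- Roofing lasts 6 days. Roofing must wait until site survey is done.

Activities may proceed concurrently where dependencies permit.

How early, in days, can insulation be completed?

15

Site survey can start immediately at day 0; it finishes at day 5.
Roofing waits on site survey (finishes day 5), so it starts at day 5 and finishes at 5 + 6 = day 11.
Plumbing rough-in waits on roofing (finishes day 11), so it starts at day 11 and finishes at 11 + 1 = day 12.
Insulation waits on plumbing rough-in (finishes day 12), so it starts at day 12 and finishes at 12 + 3 = day 15.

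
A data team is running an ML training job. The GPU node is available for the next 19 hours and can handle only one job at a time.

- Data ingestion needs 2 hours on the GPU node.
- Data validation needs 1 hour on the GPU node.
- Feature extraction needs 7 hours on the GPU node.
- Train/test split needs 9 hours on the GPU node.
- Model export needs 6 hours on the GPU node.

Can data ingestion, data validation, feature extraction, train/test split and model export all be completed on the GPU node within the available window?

Running back to back, the jobs need 2 + 1 + 7 + 9 + 6 = 25 hours on the GPU node.
Since 25 > 19, they cannot all fit.

No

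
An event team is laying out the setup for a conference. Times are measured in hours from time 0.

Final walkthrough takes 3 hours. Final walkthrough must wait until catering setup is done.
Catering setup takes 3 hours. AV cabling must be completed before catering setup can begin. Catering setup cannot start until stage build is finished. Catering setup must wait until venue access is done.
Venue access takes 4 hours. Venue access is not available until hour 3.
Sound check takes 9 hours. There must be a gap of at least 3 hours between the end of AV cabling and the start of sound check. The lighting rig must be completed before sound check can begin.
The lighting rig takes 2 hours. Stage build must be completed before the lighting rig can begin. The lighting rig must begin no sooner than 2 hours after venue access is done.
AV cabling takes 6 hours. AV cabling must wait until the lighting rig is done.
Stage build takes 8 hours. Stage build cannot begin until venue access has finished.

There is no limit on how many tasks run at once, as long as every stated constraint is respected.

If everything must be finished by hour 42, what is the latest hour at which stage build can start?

To finish by hour 42, final walkthrough (duration 3) must start no later than hour 39.
Catering setup must finish before final walkthrough (must start by hour 39). With a 3-hour duration, catering setup must start by 39 − 3 = hour 36.
Sound check must finish by hour 42; it takes 9 hours, so it must start by 42 − 9 = hour 33.
For AV cabling: catering setup (must start by hour 36); sound check (must start by hour 33, minus 3-hour gap → hour 30). The most restrictive is hour 30; with a 6-hour duration, AV cabling must start by hour 24.
The lighting rig feeds AV cabling (must start by hour 24); sound check (must start by hour 33). Taking the minimum, the lighting rig must finish by hour 24 and start by 24 − 2 = hour 22.
Stage build must finish in time for the lighting rig (must start by hour 22); catering setup (must start by hour 36). The tightest is hour 22, so stage build must start by 22 − 8 = hour 14.

14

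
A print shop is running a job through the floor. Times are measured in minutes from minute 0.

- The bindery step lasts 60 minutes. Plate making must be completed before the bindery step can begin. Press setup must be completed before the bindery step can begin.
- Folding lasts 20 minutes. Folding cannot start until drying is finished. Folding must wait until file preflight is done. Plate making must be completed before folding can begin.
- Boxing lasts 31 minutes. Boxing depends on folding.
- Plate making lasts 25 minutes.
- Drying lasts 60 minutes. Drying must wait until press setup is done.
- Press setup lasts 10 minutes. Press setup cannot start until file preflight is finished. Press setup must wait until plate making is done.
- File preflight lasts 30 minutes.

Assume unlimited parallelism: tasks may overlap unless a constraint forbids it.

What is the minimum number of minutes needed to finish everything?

Plate making can start immediately at minute 0; it finishes at minute 25.
Nothing blocks file preflight, so it runs from minute 0 to minute 30.
For press setup: file preflight (finishes minute 30); plate making (finishes minute 25). Taking the maximum gives a start of minute 30, and it finishes at 30 + 10 = minute 40.
The bindery step needs all of plate making (finishes minute 25); press setup (finishes minute 40). That puts its earliest start at minute 40; it finishes at 40 + 60 = minute 100.
Drying waits on press setup (finishes minute 40), so it starts at minute 40 and finishes at 40 + 60 = minute 100.
For folding: drying (finishes minute 100); file preflight (finishes minute 30); plate making (finishes minute 25). Taking the maximum gives a start of minute 100, and it finishes at 100 + 20 = minute 120.
Boxing waits on folding (finishes minute 120), so it starts at minute 120 and finishes at 120 + 31 = minute 151.
All tasks are finished once the last one completes. Finish times: File preflight at 30, Plate making at 25, Press setup at 40, Drying at 100, Folding at 120, The bindery step at 100, Boxing at 151. The latest is minute 151.

151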